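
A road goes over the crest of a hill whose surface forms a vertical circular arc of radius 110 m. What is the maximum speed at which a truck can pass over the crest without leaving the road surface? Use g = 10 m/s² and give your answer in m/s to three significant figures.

33.2 m/s

At the crest the centre of the circle is below the truck, so the net downward (centripetal) force is mg − N = mv²/r.
The truck leaves the road when N → 0, giving v_max = √(g r) = √(10.0 × 110) = 33.17 m/s.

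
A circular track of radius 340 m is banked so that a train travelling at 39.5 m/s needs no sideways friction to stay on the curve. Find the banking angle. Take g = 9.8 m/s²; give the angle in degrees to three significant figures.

For a frictionless banked turn: horizontally N sinθ = mv²/r and vertically N cosθ = mg.
Dividing: tanθ = v²/(r g) = (39.5)²/(340 × 9.8) = 1560/3332 = 0.4683.
θ = arctan(0.4683) = 25.09°.

25.1°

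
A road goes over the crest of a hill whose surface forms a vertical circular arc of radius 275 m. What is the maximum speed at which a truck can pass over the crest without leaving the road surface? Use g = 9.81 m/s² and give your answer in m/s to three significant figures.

51.9 m/s

At the crest the centre of the circle is below the truck, so the net downward (centripetal) force is mg − N = mv²/r.
The truck leaves the road when N → 0, giving v_max = √(g r) = √(9.81 × 275) = 51.94 m/s.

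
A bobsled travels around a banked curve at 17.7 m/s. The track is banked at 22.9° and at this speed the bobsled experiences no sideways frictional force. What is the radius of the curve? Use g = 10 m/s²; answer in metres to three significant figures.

Frictionless banking: tanθ = v²/(rg), so r = v²/(g tanθ).
r = (17.7)²/(10.0 × tan 22.9°) = 313.3/(10.0 × 0.4224) = 313.3/4.224 = 74.17 m.

74.2 m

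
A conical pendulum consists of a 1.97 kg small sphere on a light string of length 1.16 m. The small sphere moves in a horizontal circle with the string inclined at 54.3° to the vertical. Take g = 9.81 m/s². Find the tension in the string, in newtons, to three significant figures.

Vertically the bob has no acceleration, so T cosθ = mg.
T = mg/cosθ = 1.97 × 9.81 / cos 54.3° = 19.33/0.5835 = 33.12 N.

33.1 N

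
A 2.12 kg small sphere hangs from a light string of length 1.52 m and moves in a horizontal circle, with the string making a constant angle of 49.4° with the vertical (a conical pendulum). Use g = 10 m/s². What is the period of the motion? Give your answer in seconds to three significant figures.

1.98 s

r = L sinθ = 1.154 m. From T sinθ = mω²r and T cosθ = mg: tanθ = ω²r/g, so ω² = g tanθ / r = g/(L cosθ).
ω = √(g/(L cosθ)) = √(10.0/(1.52 × 0.6508)) = √10.11 = 3.180 rad/s.
Period = 2π/ω = 1.976 s.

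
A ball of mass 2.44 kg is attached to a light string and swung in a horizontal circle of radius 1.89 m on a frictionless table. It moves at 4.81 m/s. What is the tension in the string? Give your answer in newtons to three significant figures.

The tension is the only horizontal force, so it supplies the full centripetal force: T = m v²/r = 2.44 × (4.810)²/1.89 = 2.44 × 23.14/1.89 = 29.87 N.

29.9 N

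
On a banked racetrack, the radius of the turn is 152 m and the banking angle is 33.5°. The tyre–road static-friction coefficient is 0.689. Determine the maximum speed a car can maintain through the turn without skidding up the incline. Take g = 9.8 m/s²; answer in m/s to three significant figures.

60.8 m/s

At the maximum speed, friction acts down the slope at its limiting value f = μN. Radially (horizontal, toward centre): N sinθ + μN cosθ = mv²/r. Vertically: N cosθ − μN sinθ = mg.
Dividing: v² = r g (sinθ + μcosθ)/(cosθ − μsinθ).
sinθ + μcosθ = 0.5519 + 0.689×0.8339 = 1.126; cosθ − μsinθ = 0.8339 − 0.689×0.5519 = 0.4536.
v² = 152 × 9.8 × 1.126/0.4536 = 3699 m²/s², so v = 60.82 m/s.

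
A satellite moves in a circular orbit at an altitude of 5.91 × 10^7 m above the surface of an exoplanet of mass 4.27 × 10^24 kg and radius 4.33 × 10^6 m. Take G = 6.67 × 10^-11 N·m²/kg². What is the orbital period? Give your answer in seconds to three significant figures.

188000 s

r = R + h = 4.33 × 10^6 + 5.91 × 10^7 = 6.343 × 10^7 m. Gravity provides the centripetal force: G M m / r² = m v² / r ⇒ v = √(GM/r) = 2119 m/s.
T = 2πr/v = 2π × 6.343 × 10^7 / 2119 = 188100 s.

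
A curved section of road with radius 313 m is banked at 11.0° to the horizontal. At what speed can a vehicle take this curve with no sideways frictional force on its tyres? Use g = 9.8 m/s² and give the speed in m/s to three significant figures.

24.4 m/s

On a frictionless banked curve, N sinθ = mv²/r and N cosθ = mg, so tanθ = v²/(rg).
v = √(r g tanθ) = √(313 × 9.8 × tan 11.0°) = √(313 × 9.8 × 0.1944) = √596.2 = 24.42 m/s.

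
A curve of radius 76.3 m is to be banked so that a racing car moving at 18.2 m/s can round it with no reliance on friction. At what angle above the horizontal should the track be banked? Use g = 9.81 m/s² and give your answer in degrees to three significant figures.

With no friction, the horizontal component of the normal force provides the centripetal force: N sinθ = mv²/r, while N cosθ = mg vertically.
Dividing: tanθ = v²/(r g) = (18.2)²/(76.3 × 9.81) = 331.2/748.5 = 0.4425.
θ = arctan(0.4425) = 23.87°.

23.9°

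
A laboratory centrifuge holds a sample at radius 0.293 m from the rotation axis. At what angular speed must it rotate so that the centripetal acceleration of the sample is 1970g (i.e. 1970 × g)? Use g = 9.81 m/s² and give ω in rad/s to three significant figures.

257 rad/s

Centripetal acceleration a_c = ω²r. Setting ω²r = 1970g:
ω = √(1970g / r) = √(1970 × 9.81 / 0.293) = √65960 = 256.8 rad/s.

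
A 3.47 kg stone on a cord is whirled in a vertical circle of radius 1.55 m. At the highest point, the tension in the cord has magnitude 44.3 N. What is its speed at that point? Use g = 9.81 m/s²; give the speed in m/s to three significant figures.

At the top, T + mg = mv²/r, so v = √(r(T/m + g)) = √(1.55 × (44.3/3.47 + 9.81)) = √(1.55 × 22.58) = √34.99 = 5.916 m/s.

5.92 m/s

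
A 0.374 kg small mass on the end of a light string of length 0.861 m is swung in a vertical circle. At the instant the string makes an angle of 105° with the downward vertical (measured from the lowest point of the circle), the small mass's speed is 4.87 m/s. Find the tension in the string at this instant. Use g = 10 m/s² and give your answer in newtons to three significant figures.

9.33 N

Take the radial direction toward the centre of the circle as positive. The component of the weight along the string toward the centre is −mg cos φ (φ measured from the bottom), so Newton's second law along the string gives T − mg cos φ = m v²/r.
cos 105° = -0.2588, so T = m(v²/r + g cos φ) = 0.374 × ((4.87)²/0.861 + 10.0 × -0.2588) = 0.374 × (27.55 + (-2.588)) = 0.374 × 24.96 = 9.334 N.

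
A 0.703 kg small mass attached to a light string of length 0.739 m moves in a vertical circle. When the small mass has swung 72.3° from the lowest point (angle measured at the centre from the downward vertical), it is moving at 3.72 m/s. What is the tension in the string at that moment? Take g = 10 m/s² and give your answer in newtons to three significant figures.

15.3 N

Take the radial direction toward the centre of the circle as positive. The component of the weight along the string toward the centre is −mg cos φ (φ measured from the bottom), so Newton's second law along the string gives T − mg cos φ = m v²/r.
cos 72.3° = 0.3040, so T = m(v²/r + g cos φ) = 0.703 × ((3.72)²/0.739 + 10.0 × 0.3040) = 0.703 × (18.73 + (3.040)) = 0.703 × 21.77 = 15.30 N.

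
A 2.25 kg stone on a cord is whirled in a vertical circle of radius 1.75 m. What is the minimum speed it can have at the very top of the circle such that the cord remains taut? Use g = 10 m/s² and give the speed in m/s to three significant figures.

4.18 m/s

At the top, both weight mg and T point toward the centre: T + mg = mv²/r.
At minimum speed T → 0, so mg = mv_min²/r ⇒ v_min = √(g r) = √(10.0 × 1.75) = 4.183 m/s.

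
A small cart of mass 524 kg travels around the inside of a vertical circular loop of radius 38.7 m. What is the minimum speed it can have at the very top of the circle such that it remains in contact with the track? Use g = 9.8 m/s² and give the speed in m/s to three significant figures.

At the highest point the centre is directly below, so both the weight and N act inward: N + mg = mv²/r.
At minimum speed N → 0, so mg = mv_min²/r ⇒ v_min = √(g r) = √(9.8 × 38.7) = 19.47 m/s.

19.5 m/s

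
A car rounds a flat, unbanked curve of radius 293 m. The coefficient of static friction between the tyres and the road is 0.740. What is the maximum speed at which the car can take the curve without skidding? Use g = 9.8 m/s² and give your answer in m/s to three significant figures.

46.1 m/s

Friction provides the centripetal force on a flat curve. At maximum speed it is at its limiting value: μ_s m g = m v²/r.
Mass cancels: v_max = √(μ_s g r) = √(0.740 × 9.8 × 293) = √2125 = 46.10 m/s.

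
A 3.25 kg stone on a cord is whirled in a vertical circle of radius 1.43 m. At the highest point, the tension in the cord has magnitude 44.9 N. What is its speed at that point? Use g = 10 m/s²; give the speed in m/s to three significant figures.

At the top, T + mg = mv²/r, so v = √(r(T/m + g)) = √(1.43 × (44.9/3.25 + 10.0)) = √(1.43 × 23.82) = √34.06 = 5.836 m/s.

5.84 m/s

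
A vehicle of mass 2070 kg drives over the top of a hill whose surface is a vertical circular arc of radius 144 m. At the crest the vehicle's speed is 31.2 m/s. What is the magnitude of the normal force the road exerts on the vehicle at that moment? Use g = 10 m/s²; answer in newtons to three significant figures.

6710 N

At the crest the centripetal acceleration points downward (toward the centre of the arc), so mg − N = mv²/r.
N = m(g − v²/r) = 2070 × (10.0 − (31.2)²/144) = 2070 × (10.0 − 6.760) = 2070 × 3.240 = 6707 N.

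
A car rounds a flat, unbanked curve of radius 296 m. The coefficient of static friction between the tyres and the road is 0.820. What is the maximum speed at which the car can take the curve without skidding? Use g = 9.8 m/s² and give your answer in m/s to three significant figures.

On a flat curve, static friction is the only horizontal force, so it must supply the full centripetal force: μ_s m g = m v²/r.
Mass cancels: v_max = √(μ_s g r) = √(0.820 × 9.8 × 296) = √2379 = 48.77 m/s.

48.8 m/s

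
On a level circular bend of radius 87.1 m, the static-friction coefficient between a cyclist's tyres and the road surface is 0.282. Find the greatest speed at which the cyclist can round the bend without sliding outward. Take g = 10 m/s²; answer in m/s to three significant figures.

The only inward force on a level bend is static friction, so at the limit f_s = μ_s N = μ_s m g = m v²/r.
Mass cancels: v_max = √(μ_s g r) = √(0.282 × 10.0 × 87.1) = √245.6 = 15.67 m/s.

15.7 m/s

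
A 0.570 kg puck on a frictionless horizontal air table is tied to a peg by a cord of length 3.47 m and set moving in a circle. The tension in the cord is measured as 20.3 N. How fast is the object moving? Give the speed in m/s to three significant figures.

11.1 m/s

T = m v²/r ⇒ v = √(T r / m) = √(20.3 × 3.47 / 0.570) = √123.6 = 11.12 m/s.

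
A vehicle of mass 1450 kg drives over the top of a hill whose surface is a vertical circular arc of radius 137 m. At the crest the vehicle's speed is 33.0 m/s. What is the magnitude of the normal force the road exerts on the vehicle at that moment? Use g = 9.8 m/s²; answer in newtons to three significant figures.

2680 N

At the crest the centripetal acceleration points downward (toward the centre of the arc), so mg − N = mv²/r.
N = m(g − v²/r) = 1450 × (9.8 − (33.0)²/137) = 1450 × (9.8 − 7.949) = 1450 × 1.851 = 2684 N.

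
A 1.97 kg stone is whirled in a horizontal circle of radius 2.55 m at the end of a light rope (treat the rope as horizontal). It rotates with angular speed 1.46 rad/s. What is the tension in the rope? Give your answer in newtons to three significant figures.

v = ωr = 1.46 × 2.55 = 3.723 m/s.
The tension is the only horizontal force, so it supplies the full centripetal force: T = m v²/r = 1.97 × (3.723)²/2.55 = 1.97 × 13.86/2.55 = 10.71 N.

10.7 N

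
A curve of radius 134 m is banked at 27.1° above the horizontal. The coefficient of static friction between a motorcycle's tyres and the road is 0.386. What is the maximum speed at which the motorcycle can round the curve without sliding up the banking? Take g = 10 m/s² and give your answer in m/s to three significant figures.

38.7 m/s

At the maximum speed, friction acts down the slope at its limiting value f = μN. Radially (horizontal, toward centre): N sinθ + μN cosθ = mv²/r. Vertically: N cosθ − μN sinθ = mg.
Dividing: v² = r g (sinθ + μcosθ)/(cosθ − μsinθ).
sinθ + μcosθ = 0.4555 + 0.386×0.8902 = 0.7992; cosθ − μsinθ = 0.8902 − 0.386×0.4555 = 0.7144.
v² = 134 × 10.0 × 0.7992/0.7144 = 1499 m²/s², so v = 38.72 m/s.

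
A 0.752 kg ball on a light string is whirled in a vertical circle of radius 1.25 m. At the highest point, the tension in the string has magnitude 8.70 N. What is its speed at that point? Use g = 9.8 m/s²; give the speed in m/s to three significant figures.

5.17 m/s

At the top, T + mg = mv²/r, so v = √(r(T/m + g)) = √(1.25 × (8.70/0.752 + 9.8)) = √(1.25 × 21.37) = √26.71 = 5.168 m/s.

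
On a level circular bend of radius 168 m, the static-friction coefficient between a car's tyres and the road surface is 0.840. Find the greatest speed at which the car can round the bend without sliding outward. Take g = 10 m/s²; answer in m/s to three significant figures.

On a flat curve, static friction is the only horizontal force, so it must supply the full centripetal force: μ_s m g = m v²/r.
Mass cancels: v_max = √(μ_s g r) = √(0.840 × 10.0 × 168) = √1411 = 37.57 m/s.

37.6 m/s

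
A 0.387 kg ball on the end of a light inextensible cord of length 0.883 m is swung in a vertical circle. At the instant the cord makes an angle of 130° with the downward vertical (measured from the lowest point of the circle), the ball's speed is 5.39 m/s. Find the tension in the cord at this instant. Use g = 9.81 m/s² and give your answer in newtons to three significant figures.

10.3 N

Take the radial direction toward the centre of the circle as positive. The component of the weight along the string toward the centre is −mg cos φ (φ measured from the bottom), so Newton's second law along the string gives T − mg cos φ = m v²/r.
cos 130° = -0.6428, so T = m(v²/r + g cos φ) = 0.387 × ((5.39)²/0.883 + 9.81 × -0.6428) = 0.387 × (32.90 + (-6.306)) = 0.387 × 26.60 = 10.29 N.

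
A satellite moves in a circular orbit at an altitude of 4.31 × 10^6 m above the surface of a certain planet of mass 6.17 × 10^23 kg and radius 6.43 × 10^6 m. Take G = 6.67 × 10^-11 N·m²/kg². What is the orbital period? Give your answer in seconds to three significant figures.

r = R + h = 6.43 × 10^6 + 4.31 × 10^6 = 1.074 × 10^7 m. Gravity provides the centripetal force: G M m / r² = m v² / r ⇒ v = √(GM/r) = 1958 m/s.
T = 2πr/v = 2π × 1.074 × 10^7 / 1958 = 34470 s.

34500 s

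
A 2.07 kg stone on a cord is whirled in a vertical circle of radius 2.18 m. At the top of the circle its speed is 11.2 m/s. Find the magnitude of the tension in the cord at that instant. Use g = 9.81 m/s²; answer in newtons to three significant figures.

98.8 N

At the top, both T and the weight mg point inward (toward the centre), so T + mg = mv²/r.
T = m(v²/r − g) = 2.07 × ((11.2)²/2.18 − 9.81) = 2.07 × (57.54 − 9.81) = 2.07 × 47.73 = 98.80 N.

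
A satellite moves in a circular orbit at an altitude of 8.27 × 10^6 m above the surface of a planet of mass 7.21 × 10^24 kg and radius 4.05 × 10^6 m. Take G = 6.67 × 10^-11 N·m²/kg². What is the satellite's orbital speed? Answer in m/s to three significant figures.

Orbital radius r = R + h = 4.05 × 10^6 + 8.27 × 10^6 = 1.232 × 10^7 m.
Gravity supplies the centripetal force: G M m / r² = m v² / r, so v = √(GM/r).
v = √(6.67 × 10^-11 × 7.21 × 10^24 / 1.232 × 10^7) = √(3.903 × 10^7) = 6248 m/s.

6250 m/s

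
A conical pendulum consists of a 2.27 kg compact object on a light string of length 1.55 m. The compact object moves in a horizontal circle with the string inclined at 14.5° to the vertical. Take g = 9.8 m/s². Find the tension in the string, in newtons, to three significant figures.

Vertically the bob has no acceleration, so T cosθ = mg.
T = mg/cosθ = 2.27 × 9.8 / cos 14.5° = 22.25/0.9681 = 22.98 N.

23.0 N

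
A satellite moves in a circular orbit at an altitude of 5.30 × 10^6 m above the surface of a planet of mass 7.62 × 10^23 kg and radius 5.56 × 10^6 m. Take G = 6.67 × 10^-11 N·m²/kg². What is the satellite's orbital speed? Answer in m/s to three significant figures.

2160 m/s

Orbital radius r = R + h = 5.56 × 10^6 + 5.30 × 10^6 = 1.086 × 10^7 m.
Gravity supplies the centripetal force: G M m / r² = m v² / r, so v = √(GM/r).
v = √(6.67 × 10^-11 × 7.62 × 10^23 / 1.086 × 10^7) = √(4.680 × 10^6) = 2163 m/s.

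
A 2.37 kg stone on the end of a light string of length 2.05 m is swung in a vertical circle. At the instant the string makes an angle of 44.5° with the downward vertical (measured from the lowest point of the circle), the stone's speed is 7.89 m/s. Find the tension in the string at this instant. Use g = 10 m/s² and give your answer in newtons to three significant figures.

Take the radial direction toward the centre of the circle as positive. The component of the weight along the string toward the centre is −mg cos φ (φ measured from the bottom), so Newton's second law along the string gives T − mg cos φ = m v²/r.
cos 44.5° = 0.7133, so T = m(v²/r + g cos φ) = 2.37 × ((7.89)²/2.05 + 10.0 × 0.7133) = 2.37 × (30.37 + (7.133)) = 2.37 × 37.50 = 88.87 N.

88.9 N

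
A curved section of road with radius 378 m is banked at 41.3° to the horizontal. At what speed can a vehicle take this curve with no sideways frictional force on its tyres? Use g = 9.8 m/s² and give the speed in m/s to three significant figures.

On a frictionless banked curve, N sinθ = mv²/r and N cosθ = mg, so tanθ = v²/(rg).
v = √(r g tanθ) = √(378 × 9.8 × tan 41.3°) = √(378 × 9.8 × 0.8785) = √3254 = 57.05 m/s.

57.0 m/s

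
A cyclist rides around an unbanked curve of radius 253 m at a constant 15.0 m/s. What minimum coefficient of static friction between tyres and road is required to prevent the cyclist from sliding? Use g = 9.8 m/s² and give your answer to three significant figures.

Friction provides the centripetal force: μ_s m g = m v²/r, so μ_s = v²/(g r) = (15.00)²/(9.8 × 253) = 225.0/2479 = 0.09075.

0.0907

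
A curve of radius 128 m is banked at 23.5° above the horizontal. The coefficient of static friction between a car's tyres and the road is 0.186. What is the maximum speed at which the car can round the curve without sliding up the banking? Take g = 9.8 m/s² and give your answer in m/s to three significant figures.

At the maximum speed, friction acts down the slope at its limiting value f = μN. Radially (horizontal, toward centre): N sinθ + μN cosθ = mv²/r. Vertically: N cosθ − μN sinθ = mg.
Dividing: v² = r g (sinθ + μcosθ)/(cosθ − μsinθ).
sinθ + μcosθ = 0.3987 + 0.186×0.9171 = 0.5693; cosθ − μsinθ = 0.9171 − 0.186×0.3987 = 0.8429.
v² = 128 × 9.8 × 0.5693/0.8429 = 847.3 m²/s², so v = 29.11 m/s.

29.1 m/s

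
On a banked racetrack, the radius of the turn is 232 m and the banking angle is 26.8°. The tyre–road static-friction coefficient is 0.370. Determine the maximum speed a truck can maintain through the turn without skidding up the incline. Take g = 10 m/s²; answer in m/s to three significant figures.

At the maximum speed, friction acts down the slope at its limiting value f = μN. Radially (horizontal, toward centre): N sinθ + μN cosθ = mv²/r. Vertically: N cosθ − μN sinθ = mg.
Dividing: v² = r g (sinθ + μcosθ)/(cosθ − μsinθ).
sinθ + μcosθ = 0.4509 + 0.370×0.8926 = 0.7811; cosθ − μsinθ = 0.8926 − 0.370×0.4509 = 0.7258.
v² = 232 × 10.0 × 0.7811/0.7258 = 2497 m²/s², so v = 49.97 m/s.

50.0 m/s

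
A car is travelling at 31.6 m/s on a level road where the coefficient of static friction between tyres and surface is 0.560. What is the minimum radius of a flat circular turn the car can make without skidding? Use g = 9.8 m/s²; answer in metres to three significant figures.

At the limit, μ_s m g = m v²/r, so r_min = v²/(μ_s g) = (31.6)²/(0.560 × 9.8) = 998.6/5.488 = 182.0 m.

182 m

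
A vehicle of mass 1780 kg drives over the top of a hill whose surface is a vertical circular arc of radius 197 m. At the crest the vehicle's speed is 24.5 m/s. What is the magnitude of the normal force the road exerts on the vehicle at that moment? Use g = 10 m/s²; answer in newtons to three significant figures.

At the crest the centripetal acceleration points downward (toward the centre of the arc), so mg − N = mv²/r.
N = m(g − v²/r) = 1780 × (10.0 − (24.5)²/197) = 1780 × (10.0 − 3.047) = 1780 × 6.953 = 12380 N.

12400 N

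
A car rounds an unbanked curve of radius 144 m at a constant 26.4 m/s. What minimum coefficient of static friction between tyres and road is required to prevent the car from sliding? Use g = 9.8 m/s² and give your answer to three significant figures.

Friction provides the centripetal force: μ_s m g = m v²/r, so μ_s = v²/(g r) = (26.40)²/(9.8 × 144) = 697.0/1411 = 0.4939.

0.494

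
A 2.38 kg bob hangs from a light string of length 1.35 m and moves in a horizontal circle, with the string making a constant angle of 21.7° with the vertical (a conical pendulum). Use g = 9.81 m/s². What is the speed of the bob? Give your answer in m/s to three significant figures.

The radius of the circle is r = L sinθ = 1.35 × sin 21.7° = 0.4992 m.
Horizontally T sinθ = mv²/r and vertically T cosθ = mg, so tanθ = v²/(rg).
v = √(r g tanθ) = √(0.4992 × 9.81 × 0.3979) = √1.949 = 1.396 m/s.

1.40 m/s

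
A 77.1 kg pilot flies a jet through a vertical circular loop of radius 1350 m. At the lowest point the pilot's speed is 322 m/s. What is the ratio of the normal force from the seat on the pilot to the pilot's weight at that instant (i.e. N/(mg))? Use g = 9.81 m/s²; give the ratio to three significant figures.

8.83

At the bottom, N − mg = mv²/r, so N = m(v²/r + g) and N/(mg) = v²/(rg) + 1 = (322)²/(1350 × 9.81) + 1 = 7.829 + 1 = 8.829.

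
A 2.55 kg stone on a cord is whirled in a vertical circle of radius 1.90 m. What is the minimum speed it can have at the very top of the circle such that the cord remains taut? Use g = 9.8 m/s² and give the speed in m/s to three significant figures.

At the highest point the centre is directly below, so both the weight and T act inward: T + mg = mv²/r.
At minimum speed T → 0, so mg = mv_min²/r ⇒ v_min = √(g r) = √(9.8 × 1.90) = 4.315 m/s.

4.32 m/s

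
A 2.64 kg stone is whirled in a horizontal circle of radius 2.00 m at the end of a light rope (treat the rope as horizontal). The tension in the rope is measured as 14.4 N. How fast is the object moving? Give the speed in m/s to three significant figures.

3.30 m/s

T = m v²/r ⇒ v = √(T r / m) = √(14.4 × 2.00 / 2.64) = √10.91 = 3.303 m/s.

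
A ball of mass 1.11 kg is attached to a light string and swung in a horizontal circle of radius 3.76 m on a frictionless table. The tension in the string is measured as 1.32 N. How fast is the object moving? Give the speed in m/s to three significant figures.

T = m v²/r ⇒ v = √(T r / m) = √(1.32 × 3.76 / 1.11) = √4.471 = 2.115 m/s.

2.11 m/s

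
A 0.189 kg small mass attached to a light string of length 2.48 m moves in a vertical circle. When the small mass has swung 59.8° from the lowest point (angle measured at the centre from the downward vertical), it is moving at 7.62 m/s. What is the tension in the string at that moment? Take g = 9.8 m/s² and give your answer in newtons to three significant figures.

Take the radial direction toward the centre of the circle as positive. The component of the weight along the string toward the centre is −mg cos φ (φ measured from the bottom), so Newton's second law along the string gives T − mg cos φ = m v²/r.
cos 59.8° = 0.5030, so T = m(v²/r + g cos φ) = 0.189 × ((7.62)²/2.48 + 9.8 × 0.5030) = 0.189 × (23.41 + (4.930)) = 0.189 × 28.34 = 5.357 N.

5.36 N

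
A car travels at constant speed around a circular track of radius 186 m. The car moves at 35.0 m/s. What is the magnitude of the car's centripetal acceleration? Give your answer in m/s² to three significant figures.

6.59 m/s²

a_c = v²/r = (35.00)²/186 = 1225/186 = 6.586 m/s².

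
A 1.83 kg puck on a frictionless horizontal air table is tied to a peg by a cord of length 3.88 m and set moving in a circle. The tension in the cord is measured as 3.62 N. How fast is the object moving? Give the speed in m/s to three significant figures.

2.77 m/s

T = m v²/r ⇒ v = √(T r / m) = √(3.62 × 3.88 / 1.83) = √7.675 = 2.770 m/s.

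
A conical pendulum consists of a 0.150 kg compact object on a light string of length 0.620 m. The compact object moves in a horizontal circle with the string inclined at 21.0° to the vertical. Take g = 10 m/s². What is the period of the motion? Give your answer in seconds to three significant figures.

1.51 s

r = L sinθ = 0.2222 m. From T sinθ = mω²r and T cosθ = mg: tanθ = ω²r/g, so ω² = g tanθ / r = g/(L cosθ).
ω = √(g/(L cosθ)) = √(10.0/(0.620 × 0.9336)) = √17.28 = 4.157 rad/s.
Period = 2π/ω = 1.512 s.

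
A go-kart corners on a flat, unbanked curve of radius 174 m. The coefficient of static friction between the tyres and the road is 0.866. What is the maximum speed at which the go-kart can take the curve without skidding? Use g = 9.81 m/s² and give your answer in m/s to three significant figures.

On a flat curve, static friction is the only horizontal force, so it must supply the full centripetal force: μ_s m g = m v²/r.
Mass cancels: v_max = √(μ_s g r) = √(0.866 × 9.81 × 174) = √1478 = 38.45 m/s.

38.4 m/s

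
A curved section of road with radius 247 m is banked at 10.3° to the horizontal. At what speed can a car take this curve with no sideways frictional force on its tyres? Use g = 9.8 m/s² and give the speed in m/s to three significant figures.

On a frictionless banked curve, N sinθ = mv²/r and N cosθ = mg, so tanθ = v²/(rg).
v = √(r g tanθ) = √(247 × 9.8 × tan 10.3°) = √(247 × 9.8 × 0.1817) = √439.9 = 20.97 m/s.

21.0 m/s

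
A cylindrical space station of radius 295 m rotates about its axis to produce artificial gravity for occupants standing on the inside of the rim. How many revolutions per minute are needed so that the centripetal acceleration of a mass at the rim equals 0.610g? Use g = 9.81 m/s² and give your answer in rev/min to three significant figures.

1.36 rev/min

Require ω²r = 0.610g, so ω = √(0.610 × 9.81/295) = 0.1424 rad/s.
In rev/min: ω × 60/(2π) = 0.1424 × 60/(2π) = 1.360 rev/min.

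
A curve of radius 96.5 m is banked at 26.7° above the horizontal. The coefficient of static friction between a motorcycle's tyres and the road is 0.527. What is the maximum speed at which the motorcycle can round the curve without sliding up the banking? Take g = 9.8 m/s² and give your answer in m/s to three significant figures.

36.4 m/s

At the maximum speed, friction acts down the slope at its limiting value f = μN. Radially (horizontal, toward centre): N sinθ + μN cosθ = mv²/r. Vertically: N cosθ − μN sinθ = mg.
Dividing: v² = r g (sinθ + μcosθ)/(cosθ − μsinθ).
sinθ + μcosθ = 0.4493 + 0.527×0.8934 = 0.9201; cosθ − μsinθ = 0.8934 − 0.527×0.4493 = 0.6566.
v² = 96.5 × 9.8 × 0.9201/0.6566 = 1325 m²/s², so v = 36.40 m/s.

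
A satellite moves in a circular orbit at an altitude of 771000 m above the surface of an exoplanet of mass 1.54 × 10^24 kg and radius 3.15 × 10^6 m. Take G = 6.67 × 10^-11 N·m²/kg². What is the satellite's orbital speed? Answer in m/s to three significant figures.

Orbital radius r = R + h = 3.15 × 10^6 + 771000 = 3.921 × 10^6 m.
Gravity supplies the centripetal force: G M m / r² = m v² / r, so v = √(GM/r).
v = √(6.67 × 10^-11 × 1.54 × 10^24 / 3.921 × 10^6) = √(2.620 × 10^7) = 5118 m/s.

5120 m/s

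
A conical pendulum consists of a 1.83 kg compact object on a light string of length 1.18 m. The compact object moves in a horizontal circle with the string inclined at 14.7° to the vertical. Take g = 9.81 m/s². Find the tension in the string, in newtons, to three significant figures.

Vertically the bob has no acceleration, so T cosθ = mg.
T = mg/cosθ = 1.83 × 9.81 / cos 14.7° = 17.95/0.9673 = 18.56 N.

18.6 N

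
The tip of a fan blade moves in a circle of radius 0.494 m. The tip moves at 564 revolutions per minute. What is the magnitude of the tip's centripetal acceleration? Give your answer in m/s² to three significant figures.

1720 m/s²

ω = 564 rev/min × 2π/60 = 59.06 rad/s, so v = ωr = 59.06 × 0.494 = 29.18 m/s.
a_c = v²/r = (29.18)²/0.494 = 851.3/0.494 = 1723 m/s².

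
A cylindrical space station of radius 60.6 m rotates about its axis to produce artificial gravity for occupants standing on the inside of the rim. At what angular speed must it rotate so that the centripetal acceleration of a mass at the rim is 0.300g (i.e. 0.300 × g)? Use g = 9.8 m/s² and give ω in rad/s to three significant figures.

0.220 rad/s

Centripetal acceleration a_c = ω²r. Setting ω²r = 0.300g:
ω = √(0.300g / r) = √(0.300 × 9.8 / 60.6) = √0.04851 = 0.2203 rad/s.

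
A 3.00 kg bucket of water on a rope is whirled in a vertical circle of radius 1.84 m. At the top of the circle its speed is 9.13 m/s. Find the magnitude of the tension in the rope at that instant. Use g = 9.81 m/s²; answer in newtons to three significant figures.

106 N

At the top, both T and the weight mg point inward (toward the centre), so T + mg = mv²/r.
T = m(v²/r − g) = 3.00 × ((9.13)²/1.84 − 9.81) = 3.00 × (45.30 − 9.81) = 3.00 × 35.49 = 106.5 N.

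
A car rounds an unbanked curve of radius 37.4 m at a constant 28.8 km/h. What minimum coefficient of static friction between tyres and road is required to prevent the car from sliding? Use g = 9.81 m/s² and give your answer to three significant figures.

0.174

v = 28.8/3.6 = 8.000 m/s.
Friction provides the centripetal force: μ_s m g = m v²/r, so μ_s = v²/(g r) = (8.000)²/(9.81 × 37.4) = 64.00/366.9 = 0.1744.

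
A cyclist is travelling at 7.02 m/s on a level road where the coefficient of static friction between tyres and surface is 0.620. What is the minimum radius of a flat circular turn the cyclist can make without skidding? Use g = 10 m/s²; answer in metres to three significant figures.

7.95 m

At the limit, μ_s m g = m v²/r, so r_min = v²/(μ_s g) = (7.02)²/(0.620 × 10.0) = 49.28/6.200 = 7.948 m.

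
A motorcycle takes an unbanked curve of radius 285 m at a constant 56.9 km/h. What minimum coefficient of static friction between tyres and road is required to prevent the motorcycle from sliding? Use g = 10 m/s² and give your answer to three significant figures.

v = 56.9/3.6 = 15.81 m/s.
Friction provides the centripetal force: μ_s m g = m v²/r, so μ_s = v²/(g r) = (15.81)²/(10.0 × 285) = 249.8/2850 = 0.08765.

0.0877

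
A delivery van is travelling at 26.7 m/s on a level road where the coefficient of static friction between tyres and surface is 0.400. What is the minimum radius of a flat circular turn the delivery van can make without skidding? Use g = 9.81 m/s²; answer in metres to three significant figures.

182 m

At the limit, μ_s m g = m v²/r, so r_min = v²/(μ_s g) = (26.7)²/(0.400 × 9.81) = 712.9/3.924 = 181.7 m.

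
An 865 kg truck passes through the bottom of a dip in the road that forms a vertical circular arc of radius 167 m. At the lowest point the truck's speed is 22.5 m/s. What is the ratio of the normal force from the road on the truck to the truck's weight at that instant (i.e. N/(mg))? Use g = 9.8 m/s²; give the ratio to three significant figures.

At the bottom, N − mg = mv²/r, so N = m(v²/r + g) and N/(mg) = v²/(rg) + 1 = (22.5)²/(167 × 9.8) + 1 = 0.3093 + 1 = 1.309.

1.31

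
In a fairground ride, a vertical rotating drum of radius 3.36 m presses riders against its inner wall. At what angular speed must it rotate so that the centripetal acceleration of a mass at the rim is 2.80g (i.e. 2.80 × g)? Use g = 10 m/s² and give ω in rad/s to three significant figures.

Centripetal acceleration a_c = ω²r. Setting ω²r = 2.80g:
ω = √(2.80g / r) = √(2.80 × 10.0 / 3.36) = √8.333 = 2.887 rad/s.

2.89 rad/s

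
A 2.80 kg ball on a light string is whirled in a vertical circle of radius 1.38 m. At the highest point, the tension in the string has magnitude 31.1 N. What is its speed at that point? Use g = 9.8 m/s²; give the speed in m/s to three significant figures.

5.37 m/s

At the top, T + mg = mv²/r, so v = √(r(T/m + g)) = √(1.38 × (31.1/2.80 + 9.8)) = √(1.38 × 20.91) = √28.85 = 5.371 m/s.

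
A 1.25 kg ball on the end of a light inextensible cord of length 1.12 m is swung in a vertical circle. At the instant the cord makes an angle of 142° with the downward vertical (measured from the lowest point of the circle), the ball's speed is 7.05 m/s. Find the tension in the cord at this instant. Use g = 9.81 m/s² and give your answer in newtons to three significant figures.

45.8 N

Take the radial direction toward the centre of the circle as positive. The component of the weight along the string toward the centre is −mg cos φ (φ measured from the bottom), so Newton's second law along the string gives T − mg cos φ = m v²/r.
cos 142° = -0.7880, so T = m(v²/r + g cos φ) = 1.25 × ((7.05)²/1.12 + 9.81 × -0.7880) = 1.25 × (44.38 + (-7.730)) = 1.25 × 36.65 = 45.81 N.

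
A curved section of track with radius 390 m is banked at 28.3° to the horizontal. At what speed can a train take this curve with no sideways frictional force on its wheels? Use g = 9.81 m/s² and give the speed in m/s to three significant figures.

45.4 m/s

On a frictionless banked curve, N sinθ = mv²/r and N cosθ = mg, so tanθ = v²/(rg).
v = √(r g tanθ) = √(390 × 9.81 × tan 28.3°) = √(390 × 9.81 × 0.5384) = √2060 = 45.39 m/s.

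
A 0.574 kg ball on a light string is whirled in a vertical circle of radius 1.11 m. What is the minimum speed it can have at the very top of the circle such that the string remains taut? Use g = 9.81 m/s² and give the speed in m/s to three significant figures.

3.30 m/s

At the top, both weight mg and T point toward the centre: T + mg = mv²/r.
At minimum speed T → 0, so mg = mv_min²/r ⇒ v_min = √(g r) = √(9.81 × 1.11) = 3.300 m/s.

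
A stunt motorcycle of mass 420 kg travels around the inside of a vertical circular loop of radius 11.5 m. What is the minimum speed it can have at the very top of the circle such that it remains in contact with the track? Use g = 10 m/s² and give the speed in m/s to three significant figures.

10.7 m/s

At the top, both weight mg and N point toward the centre: N + mg = mv²/r.
At minimum speed N → 0, so mg = mv_min²/r ⇒ v_min = √(g r) = √(10.0 × 11.5) = 10.72 m/s.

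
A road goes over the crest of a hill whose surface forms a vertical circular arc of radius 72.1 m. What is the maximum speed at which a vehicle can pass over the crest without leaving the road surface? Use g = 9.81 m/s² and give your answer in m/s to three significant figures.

26.6 m/s

At the crest the centre of the circle is below the vehicle, so the net downward (centripetal) force is mg − N = mv²/r.
The vehicle leaves the road when N → 0, giving v_max = √(g r) = √(9.81 × 72.1) = 26.60 m/s.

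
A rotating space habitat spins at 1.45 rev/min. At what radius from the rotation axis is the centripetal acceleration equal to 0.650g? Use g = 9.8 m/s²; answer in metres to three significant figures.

ω = 1.45 rev/min × 2π/60 = 0.1518 rad/s.
a_c = ω²r = 0.650g ⇒ r = 0.650 × 9.8 / (0.1518)² = 6.370/0.02306 = 276.3 m.

276 m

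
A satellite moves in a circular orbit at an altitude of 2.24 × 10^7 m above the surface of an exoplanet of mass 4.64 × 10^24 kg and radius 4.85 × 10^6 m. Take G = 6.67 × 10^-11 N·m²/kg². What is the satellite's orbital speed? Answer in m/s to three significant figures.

Orbital radius r = R + h = 4.85 × 10^6 + 2.24 × 10^7 = 2.725 × 10^7 m.
Gravity supplies the centripetal force: G M m / r² = m v² / r, so v = √(GM/r).
v = √(6.67 × 10^-11 × 4.64 × 10^24 / 2.725 × 10^7) = √(1.136 × 10^7) = 3370 m/s.

3370 m/s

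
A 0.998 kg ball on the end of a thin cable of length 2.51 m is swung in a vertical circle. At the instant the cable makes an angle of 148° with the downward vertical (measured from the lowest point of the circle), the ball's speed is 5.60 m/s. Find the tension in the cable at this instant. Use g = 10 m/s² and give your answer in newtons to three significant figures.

4.01 N

Take the radial direction toward the centre of the circle as positive. The component of the weight along the string toward the centre is −mg cos φ (φ measured from the bottom), so Newton's second law along the string gives T − mg cos φ = m v²/r.
cos 148° = -0.8480, so T = m(v²/r + g cos φ) = 0.998 × ((5.60)²/2.51 + 10.0 × -0.8480) = 0.998 × (12.49 + (-8.480)) = 0.998 × 4.014 = 4.006 N.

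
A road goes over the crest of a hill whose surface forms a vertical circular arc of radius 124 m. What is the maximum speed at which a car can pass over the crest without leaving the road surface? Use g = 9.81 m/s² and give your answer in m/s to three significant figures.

34.9 m/s

At the crest the centre of the circle is below the car, so the net downward (centripetal) force is mg − N = mv²/r.
The car leaves the road when N → 0, giving v_max = √(g r) = √(9.81 × 124) = 34.88 m/s.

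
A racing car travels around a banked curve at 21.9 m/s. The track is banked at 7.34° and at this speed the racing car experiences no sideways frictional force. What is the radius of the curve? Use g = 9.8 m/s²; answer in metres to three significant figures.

Frictionless banking: tanθ = v²/(rg), so r = v²/(g tanθ).
r = (21.9)²/(9.8 × tan 7.34°) = 479.6/(9.8 × 0.1288) = 479.6/1.262 = 379.9 m.

380 m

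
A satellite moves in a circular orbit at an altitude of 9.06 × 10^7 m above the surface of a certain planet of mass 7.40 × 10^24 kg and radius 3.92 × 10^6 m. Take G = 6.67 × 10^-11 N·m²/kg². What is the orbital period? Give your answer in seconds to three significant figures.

260000 s

r = R + h = 3.92 × 10^6 + 9.06 × 10^7 = 9.452 × 10^7 m. Gravity provides the centripetal force: G M m / r² = m v² / r ⇒ v = √(GM/r) = 2285 m/s.
T = 2πr/v = 2π × 9.452 × 10^7 / 2285 = 259900 s.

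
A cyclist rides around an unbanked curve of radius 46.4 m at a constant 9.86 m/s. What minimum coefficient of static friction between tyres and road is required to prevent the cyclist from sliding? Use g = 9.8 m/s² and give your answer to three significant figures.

Friction provides the centripetal force: μ_s m g = m v²/r, so μ_s = v²/(g r) = (9.860)²/(9.8 × 46.4) = 97.22/454.7 = 0.2138.

0.214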